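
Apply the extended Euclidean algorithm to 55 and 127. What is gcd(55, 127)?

Repeated division:
127 = 2×55 + 17
55 = 3×17 + 4
17 = 4×4 + 1
4 = 4×1 + 0
gcd(55, 127) = 1.
Back-substituting:
1 = 17 − 4·4
1 = −4·55 + 13·17
1 = 13·127 − 30·55
So 1 = (13)·127 + (-30)·55.

1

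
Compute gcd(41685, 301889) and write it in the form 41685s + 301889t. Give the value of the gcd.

Apply Euclid's algorithm to 301889 and 41685:
301889 = 7*41685 + 10094
41685 = 4*10094 + 1309
10094 = 7*1309 + 931
1309 = 1*931 + 378
931 = 2*378 + 175
378 = 2*175 + 28
175 = 6*28 + 7
28 = 4*7 + 0
gcd(41685, 301889) = 7.
Express as a combination:
7 = 175 − 6·28
7 = −6·378 + 13·175
7 = 13·931 − 32·378
7 = −32·1309 + 45·931
7 = 45·10094 − 347·1309
7 = −347·41685 + 1433·10094
7 = 1433·301889 − 10378·41685
So 7 = (1433)·301889 + (-10378)·41685.

7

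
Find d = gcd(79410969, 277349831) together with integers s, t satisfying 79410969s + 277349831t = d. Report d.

11

Repeated division:
277349831 = 3·79410969 + 39116924
79410969 = 2·39116924 + 1177121
39116924 = 33·1177121 + 271931
1177121 = 4·271931 + 89397
271931 = 3·89397 + 3740
89397 = 23·3740 + 3377
3740 = 1·3377 + 363
3377 = 9·363 + 110
363 = 3·110 + 33
110 = 3·33 + 11
33 = 3·11 + 0
gcd(79410969, 277349831) = 11.
Back-substituting:
11 = 110 − 3·33
11 = −3·363 + 10·110
11 = 10·3377 − 93·363
11 = −93·3740 + 103·3377
11 = 103·89397 − 2462·3740
11 = −2462·271931 + 7489·89397
11 = 7489·1177121 − 32418·271931
11 = −32418·39116924 + 1077283·1177121
11 = 1077283·79410969 − 2186984·39116924
11 = −2186984·277349831 + 7638235·79410969
So 11 = (-2186984)·277349831 + (7638235)·79410969.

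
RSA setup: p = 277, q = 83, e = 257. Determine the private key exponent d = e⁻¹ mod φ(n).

φ(n) = (p−1)(q−1) = 276·82 = 22632.
Need d with 257·d ≡ 1 (mod 22632). Apply the extended Euclidean algorithm:
22632 = 88*257 + 16
257 = 16*16 + 1
16 = 16*1 + 0
Back-substitute:
1 = 257 − 16·16
1 = −16·22632 + 1409·257
So 257·1409 ≡ 1 (mod 22632), hence d = 1409.

1409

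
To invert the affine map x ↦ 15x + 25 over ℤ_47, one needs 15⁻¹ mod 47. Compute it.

22

Extended Euclidean algorithm:
47 = 3*15 + 2
15 = 7*2 + 1
2 = 2*1 + 0
Since gcd(15, 47) = 1, back-substitute to write 1 as a combination:
1 = 15 − 7·2
1 = −7·47 + 22·15
So 15·22 ≡ 1 (mod 47).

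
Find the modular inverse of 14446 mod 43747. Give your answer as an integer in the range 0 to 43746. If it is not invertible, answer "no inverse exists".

30056

gcd(43747, 14446) by repeated division:
43747 = 3*14446 + 409
14446 = 35*409 + 131
409 = 3*131 + 16
131 = 8*16 + 3
16 = 5*3 + 1
3 = 3*1 + 0
The gcd is 1. Working backward:
1 = 16 − 5·3
1 = −5·131 + 41·16
1 = 41·409 − 128·131
1 = −128·14446 + 4521·409
1 = 4521·43747 − 13691·14446
So 14446·(-13691) ≡ 1 (mod 43747), and -13691 ≡ 30056 (mod 43747).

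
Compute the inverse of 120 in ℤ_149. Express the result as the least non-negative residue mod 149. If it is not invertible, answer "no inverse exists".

Apply the Euclidean algorithm to 149 and 120:
149 = 1×120 + 29
120 = 4×29 + 4
29 = 7×4 + 1
4 = 4×1 + 0
gcd = 1, so the inverse exists. Back-substitute:
1 = 29 − 7·4
1 = −7·120 + 29·29
1 = 29·149 − 36·120
So 120·(-36) ≡ 1 (mod 149), and -36 ≡ 113 (mod 149).

113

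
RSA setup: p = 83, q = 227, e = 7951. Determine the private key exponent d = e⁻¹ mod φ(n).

φ(n) = (p−1)(q−1) = 82·226 = 18532.
Need d with 7951·d ≡ 1 (mod 18532). Apply the extended Euclidean algorithm:
18532 = 2·7951 + 2630
7951 = 3·2630 + 61
2630 = 43·61 + 7
61 = 8·7 + 5
7 = 1·5 + 2
5 = 2·2 + 1
2 = 2·1 + 0
Back-substitute:
1 = 5 − 2·2
1 = −2·7 + 3·5
1 = 3·61 − 26·7
1 = −26·2630 + 1121·61
1 = 1121·7951 − 3389·2630
1 = −3389·18532 + 7899·7951
So 7951·7899 ≡ 1 (mod 18532), hence d = 7899.

7899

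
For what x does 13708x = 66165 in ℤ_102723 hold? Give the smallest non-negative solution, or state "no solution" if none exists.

28728

First find gcd(13708, 102723):
102723 = 7×13708 + 6767
13708 = 2×6767 + 174
6767 = 38×174 + 155
174 = 1×155 + 19
155 = 8×19 + 3
19 = 6×3 + 1
3 = 3×1 + 0
gcd = 1, so a unique solution mod 102723 exists.
Back-substitute for the Bézout coefficients:
1 = 19 − 6·3
1 = −6·155 + 49·19
1 = 49·174 − 55·155
1 = −55·6767 + 2139·174
1 = 2139·13708 − 4333·6767
1 = −4333·102723 + 32470·13708
So 13708·(32470) ≡ 1 (mod 102723), giving 13708⁻¹ ≡ 32470.
x ≡ 13708⁻¹·66165 ≡ 32470·66165 ≡ 28728 (mod 102723).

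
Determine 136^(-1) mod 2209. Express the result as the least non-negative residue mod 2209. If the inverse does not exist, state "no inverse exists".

1673

Apply the Euclidean algorithm to 2209 and 136:
2209 = 16·136 + 33
136 = 4·33 + 4
33 = 8·4 + 1
4 = 4·1 + 0
The gcd is 1. Working backward:
1 = 33 − 8·4
1 = −8·136 + 33·33
1 = 33·2209 − 536·136
Thus 136·(-536) ≡ 1 (mod 2209); reducing, -536 mod 2209 = 1673.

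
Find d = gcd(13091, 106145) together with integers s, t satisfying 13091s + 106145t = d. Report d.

Apply Euclid's algorithm to 106145 and 13091:
106145 = 8·13091 + 1417
13091 = 9·1417 + 338
1417 = 4·338 + 65
338 = 5·65 + 13
65 = 5·13 + 0
gcd(13091, 106145) = 13.
Back-substituting:
13 = 338 − 5·65
13 = −5·1417 + 21·338
13 = 21·13091 − 194·1417
13 = −194·106145 + 1573·13091
So 13 = (-194)·106145 + (1573)·13091.

13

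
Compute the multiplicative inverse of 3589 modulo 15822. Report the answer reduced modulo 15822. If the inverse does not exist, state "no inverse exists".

12595

Apply the Euclidean algorithm to 15822 and 3589:
15822 = 4*3589 + 1466
3589 = 2*1466 + 657
1466 = 2*657 + 152
657 = 4*152 + 49
152 = 3*49 + 5
49 = 9*5 + 4
5 = 1*4 + 1
4 = 4*1 + 0
The gcd is 1. Working backward:
1 = 5 − 4
1 = −49 + 10·5
1 = 10·152 − 31·49
1 = −31·657 + 134·152
1 = 134·1466 − 299·657
1 = −299·3589 + 732·1466
1 = 732·15822 − 3227·3589
Hence 3589⁻¹ ≡ -3227 ≡ 12595 (mod 15822).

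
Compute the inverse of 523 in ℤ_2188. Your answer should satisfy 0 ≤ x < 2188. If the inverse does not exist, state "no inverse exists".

1527

Extended Euclidean algorithm:
2188 = 4×523 + 96
523 = 5×96 + 43
96 = 2×43 + 10
43 = 4×10 + 3
10 = 3×3 + 1
3 = 3×1 + 0
The gcd is 1. Working backward:
1 = 10 − 3·3
1 = −3·43 + 13·10
1 = 13·96 − 29·43
1 = −29·523 + 158·96
1 = 158·2188 − 661·523
So 523·(-661) ≡ 1 (mod 2188), and -661 ≡ 1527 (mod 2188).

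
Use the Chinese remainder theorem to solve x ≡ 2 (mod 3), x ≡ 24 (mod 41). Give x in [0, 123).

65

Write x = 2 + 3·k. Then 3·k ≡ 24 − 2 ≡ 22 (mod 41).
Need 3⁻¹ mod 41. Extended Euclid on (41, 3):
41 = 13·3 + 2
3 = 1·2 + 1
2 = 2·1 + 0
Back-substitute:
1 = 3 − 2
1 = −41 + 14·3
3⁻¹ ≡ 14 (mod 41), so k ≡ 14·22 ≡ 21 (mod 41).
x = 2 + 3·21 = 65.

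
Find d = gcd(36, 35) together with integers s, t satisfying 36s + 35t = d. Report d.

1

Euclidean algorithm:
36 = 1·35 + 1
35 = 35·1 + 0
gcd(36, 35) = 1.
Express as a combination:
1 = 36 − 35
So 1 = (1)·36 + (-1)·35.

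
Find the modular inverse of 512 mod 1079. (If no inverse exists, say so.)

255

Run Euclid on (1079, 512):
1079 = 2×512 + 55
512 = 9×55 + 17
55 = 3×17 + 4
17 = 4×4 + 1
4 = 4×1 + 0
The gcd is 1. Working backward:
1 = 17 − 4·4
1 = −4·55 + 13·17
1 = 13·512 − 121·55
1 = −121·1079 + 255·512
So 512·255 ≡ 1 (mod 1079).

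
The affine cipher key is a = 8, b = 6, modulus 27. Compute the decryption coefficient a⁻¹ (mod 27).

17

gcd(27, 8) by repeated division:
27 = 3*8 + 3
8 = 2*3 + 2
3 = 1*2 + 1
2 = 2*1 + 0
gcd = 1, so the inverse exists. Back-substitute:
1 = 3 − 2
1 = −8 + 3·3
1 = 3·27 − 10·8
Hence 8⁻¹ ≡ -10 ≡ 17 (mod 27).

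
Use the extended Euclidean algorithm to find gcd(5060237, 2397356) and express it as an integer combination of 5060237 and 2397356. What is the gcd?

Euclidean algorithm:
5060237 = 2·2397356 + 265525
2397356 = 9·265525 + 7631
265525 = 34·7631 + 6071
7631 = 1·6071 + 1560
6071 = 3·1560 + 1391
1560 = 1·1391 + 169
1391 = 8·169 + 39
169 = 4·39 + 13
39 = 3·13 + 0
gcd(5060237, 2397356) = 13.
Back-substituting:
13 = 169 − 4·39
13 = −4·1391 + 33·169
13 = 33·1560 − 37·1391
13 = −37·6071 + 144·1560
13 = 144·7631 − 181·6071
13 = −181·265525 + 6298·7631
13 = 6298·2397356 − 56863·265525
13 = −56863·5060237 + 120024·2397356
So 13 = (-56863)·5060237 + (120024)·2397356.

13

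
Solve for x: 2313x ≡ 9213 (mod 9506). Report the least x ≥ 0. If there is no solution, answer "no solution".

First find gcd(2313, 9506):
9506 = 4·2313 + 254
2313 = 9·254 + 27
254 = 9·27 + 11
27 = 2·11 + 5
11 = 2·5 + 1
5 = 5·1 + 0
gcd = 1, so a unique solution mod 9506 exists.
Back-substitute for the Bézout coefficients:
1 = 11 − 2·5
1 = −2·27 + 5·11
1 = 5·254 − 47·27
1 = −47·2313 + 428·254
1 = 428·9506 − 1759·2313
So 2313·(-1759) ≡ 1 (mod 9506), giving 2313⁻¹ ≡ 7747.
x ≡ 2313⁻¹·9213 ≡ 7747·9213 ≡ 2063 (mod 9506).

2063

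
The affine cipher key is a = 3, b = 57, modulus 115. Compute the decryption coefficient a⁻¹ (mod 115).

gcd(115, 3) by repeated division:
115 = 38*3 + 1
3 = 3*1 + 0
The gcd is 1. Working backward:
1 = 115 − 38·3
So 3·(-38) ≡ 1 (mod 115), and -38 ≡ 77 (mod 115).

77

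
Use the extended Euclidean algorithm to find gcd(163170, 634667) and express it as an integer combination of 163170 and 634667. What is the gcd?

Apply Euclid's algorithm to 634667 and 163170:
634667 = 3×163170 + 145157
163170 = 1×145157 + 18013
145157 = 8×18013 + 1053
18013 = 17×1053 + 112
1053 = 9×112 + 45
112 = 2×45 + 22
45 = 2×22 + 1
22 = 22×1 + 0
gcd(163170, 634667) = 1.
Back-substituting:
1 = 45 − 2·22
1 = −2·112 + 5·45
1 = 5·1053 − 47·112
1 = −47·18013 + 804·1053
1 = 804·145157 − 6479·18013
1 = −6479·163170 + 7283·145157
1 = 7283·634667 − 28328·163170
So 1 = (7283)·634667 + (-28328)·163170.

1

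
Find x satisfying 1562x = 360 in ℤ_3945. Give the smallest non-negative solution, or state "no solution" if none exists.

1950

First find gcd(1562, 3945):
3945 = 2·1562 + 821
1562 = 1·821 + 741
821 = 1·741 + 80
741 = 9·80 + 21
80 = 3·21 + 17
21 = 1·17 + 4
17 = 4·4 + 1
4 = 4·1 + 0
gcd = 1, so a unique solution mod 3945 exists.
Back-substitute for the Bézout coefficients:
1 = 17 − 4·4
1 = −4·21 + 5·17
1 = 5·80 − 19·21
1 = −19·741 + 176·80
1 = 176·821 − 195·741
1 = −195·1562 + 371·821
1 = 371·3945 − 937·1562
So 1562·(-937) ≡ 1 (mod 3945), giving 1562⁻¹ ≡ 3008.
x ≡ 1562⁻¹·360 ≡ 3008·360 ≡ 1950 (mod 3945).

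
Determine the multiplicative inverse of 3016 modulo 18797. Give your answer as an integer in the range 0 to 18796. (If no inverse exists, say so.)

Apply the Euclidean algorithm to 18797 and 3016:
18797 = 6·3016 + 701
3016 = 4·701 + 212
701 = 3·212 + 65
212 = 3·65 + 17
65 = 3·17 + 14
17 = 1·14 + 3
14 = 4·3 + 2
3 = 1·2 + 1
2 = 2·1 + 0
Since gcd(3016, 18797) = 1, back-substitute to write 1 as a combination:
1 = 3 − 2
1 = −14 + 5·3
1 = 5·17 − 6·14
1 = −6·65 + 23·17
1 = 23·212 − 75·65
1 = −75·701 + 248·212
1 = 248·3016 − 1067·701
1 = −1067·18797 + 6650·3016
So 3016·6650 ≡ 1 (mod 18797).

6650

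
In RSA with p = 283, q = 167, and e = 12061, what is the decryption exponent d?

φ(n) = (p−1)(q−1) = 282·166 = 46812.
Need d with 12061·d ≡ 1 (mod 46812). Apply the extended Euclidean algorithm:
46812 = 3*12061 + 10629
12061 = 1*10629 + 1432
10629 = 7*1432 + 605
1432 = 2*605 + 222
605 = 2*222 + 161
222 = 1*161 + 61
161 = 2*61 + 39
61 = 1*39 + 22
39 = 1*22 + 17
22 = 1*17 + 5
17 = 3*5 + 2
5 = 2*2 + 1
2 = 2*1 + 0
Back-substitute:
1 = 5 − 2·2
1 = −2·17 + 7·5
1 = 7·22 − 9·17
1 = −9·39 + 16·22
1 = 16·61 − 25·39
1 = −25·161 + 66·61
1 = 66·222 − 91·161
1 = −91·605 + 248·222
1 = 248·1432 − 587·605
1 = −587·10629 + 4357·1432
1 = 4357·12061 − 4944·10629
1 = −4944·46812 + 19189·12061
So 12061·19189 ≡ 1 (mod 46812), hence d = 19189.

19189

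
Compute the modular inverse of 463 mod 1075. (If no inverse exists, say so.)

Extended Euclidean algorithm:
1075 = 2*463 + 149
463 = 3*149 + 16
149 = 9*16 + 5
16 = 3*5 + 1
5 = 5*1 + 0
The gcd is 1. Working backward:
1 = 16 − 3·5
1 = −3·149 + 28·16
1 = 28·463 − 87·149
1 = −87·1075 + 202·463
So 463·202 ≡ 1 (mod 1075).

202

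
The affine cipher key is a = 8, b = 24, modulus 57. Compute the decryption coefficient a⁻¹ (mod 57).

50

Run Euclid on (57, 8):
57 = 7*8 + 1
8 = 8*1 + 0
The gcd is 1. Working backward:
1 = 57 − 7·8
Hence 8⁻¹ ≡ -7 ≡ 50 (mod 57).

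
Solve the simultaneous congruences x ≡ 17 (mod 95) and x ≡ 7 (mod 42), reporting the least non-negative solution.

Write x = 17 + 95·k. Then 95·k ≡ 7 − 17 ≡ 32 (mod 42).
Need 95⁻¹ mod 42. Extended Euclid on (42, 11):
42 = 3×11 + 9
11 = 1×9 + 2
9 = 4×2 + 1
2 = 2×1 + 0
Back-substitute:
1 = 9 − 4·2
1 = −4·11 + 5·9
1 = 5·42 − 19·11
95⁻¹ ≡ 23 (mod 42), so k ≡ 23·32 ≡ 22 (mod 42).
x = 17 + 95·22 = 2107.

2107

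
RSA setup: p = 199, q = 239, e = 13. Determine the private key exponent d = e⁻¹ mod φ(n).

φ(n) = (p−1)(q−1) = 198·238 = 47124.
Need d with 13·d ≡ 1 (mod 47124). Apply the extended Euclidean algorithm:
47124 = 3624*13 + 12
13 = 1*12 + 1
12 = 12*1 + 0
Back-substitute:
1 = 13 − 12
1 = −47124 + 3625·13
So 13·3625 ≡ 1 (mod 47124), hence d = 3625.

3625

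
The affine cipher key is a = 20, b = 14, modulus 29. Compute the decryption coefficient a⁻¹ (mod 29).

16

Extended Euclidean algorithm:
29 = 1·20 + 9
20 = 2·9 + 2
9 = 4·2 + 1
2 = 2·1 + 0
Since gcd(20, 29) = 1, back-substitute to write 1 as a combination:
1 = 9 − 4·2
1 = −4·20 + 9·9
1 = 9·29 − 13·20
So 20·(-13) ≡ 1 (mod 29), and -13 ≡ 16 (mod 29).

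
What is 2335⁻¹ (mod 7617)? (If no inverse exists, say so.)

Apply the Euclidean algorithm to 7617 and 2335:
7617 = 3·2335 + 612
2335 = 3·612 + 499
612 = 1·499 + 113
499 = 4·113 + 47
113 = 2·47 + 19
47 = 2·19 + 9
19 = 2·9 + 1
9 = 9·1 + 0
Since gcd(2335, 7617) = 1, back-substitute to write 1 as a combination:
1 = 19 − 2·9
1 = −2·47 + 5·19
1 = 5·113 − 12·47
1 = −12·499 + 53·113
1 = 53·612 − 65·499
1 = −65·2335 + 248·612
1 = 248·7617 − 809·2335
Hence 2335⁻¹ ≡ -809 ≡ 6808 (mod 7617).

6808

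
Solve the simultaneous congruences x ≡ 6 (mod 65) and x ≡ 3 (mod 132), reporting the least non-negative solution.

4491

Write x = 6 + 65·k. Then 65·k ≡ 3 − 6 ≡ 129 (mod 132).
Need 65⁻¹ mod 132. Extended Euclid on (132, 65):
132 = 2×65 + 2
65 = 32×2 + 1
2 = 2×1 + 0
Back-substitute:
1 = 65 − 32·2
1 = −32·132 + 65·65
65⁻¹ ≡ 65 (mod 132), so k ≡ 65·129 ≡ 69 (mod 132).
x = 6 + 65·69 = 4491.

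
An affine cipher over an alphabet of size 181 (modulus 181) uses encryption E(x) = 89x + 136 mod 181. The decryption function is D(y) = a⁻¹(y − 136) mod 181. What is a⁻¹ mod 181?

120

Apply the Euclidean algorithm to 181 and 89:
181 = 2×89 + 3
89 = 29×3 + 2
3 = 1×2 + 1
2 = 2×1 + 0
gcd = 1, so the inverse exists. Back-substitute:
1 = 3 − 2
1 = −89 + 30·3
1 = 30·181 − 61·89
Hence 89⁻¹ ≡ -61 ≡ 120 (mod 181).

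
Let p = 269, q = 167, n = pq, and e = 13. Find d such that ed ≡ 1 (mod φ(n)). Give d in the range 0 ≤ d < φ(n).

20533

φ(n) = (p−1)(q−1) = 268·166 = 44488.
Need d with 13·d ≡ 1 (mod 44488). Apply the extended Euclidean algorithm:
44488 = 3422·13 + 2
13 = 6·2 + 1
2 = 2·1 + 0
Back-substitute:
1 = 13 − 6·2
1 = −6·44488 + 20533·13
So 13·20533 ≡ 1 (mod 44488), hence d = 20533.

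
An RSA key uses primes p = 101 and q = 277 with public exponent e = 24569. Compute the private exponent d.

φ(n) = (p−1)(q−1) = 100·276 = 27600.
Need d with 24569·d ≡ 1 (mod 27600). Apply the extended Euclidean algorithm:
27600 = 1×24569 + 3031
24569 = 8×3031 + 321
3031 = 9×321 + 142
321 = 2×142 + 37
142 = 3×37 + 31
37 = 1×31 + 6
31 = 5×6 + 1
6 = 6×1 + 0
Back-substitute:
1 = 31 − 5·6
1 = −5·37 + 6·31
1 = 6·142 − 23·37
1 = −23·321 + 52·142
1 = 52·3031 − 491·321
1 = −491·24569 + 3980·3031
1 = 3980·27600 − 4471·24569
So 24569·(-4471) ≡ 1 (mod 27600), hence d ≡ -4471 ≡ 23129 (mod 27600).

23129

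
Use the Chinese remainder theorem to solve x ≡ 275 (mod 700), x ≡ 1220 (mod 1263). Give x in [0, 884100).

Write x = 275 + 700·k. Then 700·k ≡ 1220 − 275 ≡ 945 (mod 1263).
Need 700⁻¹ mod 1263. Extended Euclid on (1263, 700):
1263 = 1*700 + 563
700 = 1*563 + 137
563 = 4*137 + 15
137 = 9*15 + 2
15 = 7*2 + 1
2 = 2*1 + 0
Back-substitute:
1 = 15 − 7·2
1 = −7·137 + 64·15
1 = 64·563 − 263·137
1 = −263·700 + 327·563
1 = 327·1263 − 590·700
700⁻¹ ≡ 673 (mod 1263), so k ≡ 673·945 ≡ 696 (mod 1263).
x = 275 + 700·696 = 487475.

487475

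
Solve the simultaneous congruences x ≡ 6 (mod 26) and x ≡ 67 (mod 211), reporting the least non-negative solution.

Write x = 6 + 26·k. Then 26·k ≡ 67 − 6 ≡ 61 (mod 211).
Need 26⁻¹ mod 211. Extended Euclid on (211, 26):
211 = 8×26 + 3
26 = 8×3 + 2
3 = 1×2 + 1
2 = 2×1 + 0
Back-substitute:
1 = 3 − 2
1 = −26 + 9·3
1 = 9·211 − 73·26
26⁻¹ ≡ 138 (mod 211), so k ≡ 138·61 ≡ 189 (mod 211).
x = 6 + 26·189 = 4920.

4920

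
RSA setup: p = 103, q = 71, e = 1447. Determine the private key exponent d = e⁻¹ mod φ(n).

φ(n) = (p−1)(q−1) = 102·70 = 7140.
Need d with 1447·d ≡ 1 (mod 7140). Apply the extended Euclidean algorithm:
7140 = 4*1447 + 1352
1447 = 1*1352 + 95
1352 = 14*95 + 22
95 = 4*22 + 7
22 = 3*7 + 1
7 = 7*1 + 0
Back-substitute:
1 = 22 − 3·7
1 = −3·95 + 13·22
1 = 13·1352 − 185·95
1 = −185·1447 + 198·1352
1 = 198·7140 − 977·1447
So 1447·(-977) ≡ 1 (mod 7140), hence d ≡ -977 ≡ 6163 (mod 7140).

6163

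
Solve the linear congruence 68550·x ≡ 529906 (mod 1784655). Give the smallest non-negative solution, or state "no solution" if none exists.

no solution

gcd(68550, 1784655):
1784655 = 26·68550 + 2355
68550 = 29·2355 + 255
2355 = 9·255 + 60
255 = 4·60 + 15
60 = 4·15 + 0
gcd = 15, but 15 ∤ 529906, so the congruence has no solution.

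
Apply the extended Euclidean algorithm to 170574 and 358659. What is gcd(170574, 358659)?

3

Euclidean algorithm:
358659 = 2*170574 + 17511
170574 = 9*17511 + 12975
17511 = 1*12975 + 4536
12975 = 2*4536 + 3903
4536 = 1*3903 + 633
3903 = 6*633 + 105
633 = 6*105 + 3
105 = 35*3 + 0
gcd(170574, 358659) = 3.
Back-substituting:
3 = 633 − 6·105
3 = −6·3903 + 37·633
3 = 37·4536 − 43·3903
3 = −43·12975 + 123·4536
3 = 123·17511 − 166·12975
3 = −166·170574 + 1617·17511
3 = 1617·358659 − 3400·170574
So 3 = (1617)·358659 + (-3400)·170574.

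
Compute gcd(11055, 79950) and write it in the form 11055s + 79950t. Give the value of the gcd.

Apply Euclid's algorithm to 79950 and 11055:
79950 = 7*11055 + 2565
11055 = 4*2565 + 795
2565 = 3*795 + 180
795 = 4*180 + 75
180 = 2*75 + 30
75 = 2*30 + 15
30 = 2*15 + 0
gcd(11055, 79950) = 15.
Working backward:
15 = 75 − 2·30
15 = −2·180 + 5·75
15 = 5·795 − 22·180
15 = −22·2565 + 71·795
15 = 71·11055 − 306·2565
15 = −306·79950 + 2213·11055
So 15 = (-306)·79950 + (2213)·11055.

15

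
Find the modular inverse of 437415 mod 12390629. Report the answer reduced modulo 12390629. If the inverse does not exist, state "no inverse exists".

gcd(12390629, 437415) by repeated division:
12390629 = 28*437415 + 143009
437415 = 3*143009 + 8388
143009 = 17*8388 + 413
8388 = 20*413 + 128
413 = 3*128 + 29
128 = 4*29 + 12
29 = 2*12 + 5
12 = 2*5 + 2
5 = 2*2 + 1
2 = 2*1 + 0
Since gcd(437415, 12390629) = 1, back-substitute to write 1 as a combination:
1 = 5 − 2·2
1 = −2·12 + 5·5
1 = 5·29 − 12·12
1 = −12·128 + 53·29
1 = 53·413 − 171·128
1 = −171·8388 + 3473·413
1 = 3473·143009 − 59212·8388
1 = −59212·437415 + 181109·143009
1 = 181109·12390629 − 5130264·437415
Hence 437415⁻¹ ≡ -5130264 ≡ 7260365 (mod 12390629).

7260365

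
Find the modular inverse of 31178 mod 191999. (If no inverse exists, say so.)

59457

Run Euclid on (191999, 31178):
191999 = 6*31178 + 4931
31178 = 6*4931 + 1592
4931 = 3*1592 + 155
1592 = 10*155 + 42
155 = 3*42 + 29
42 = 1*29 + 13
29 = 2*13 + 3
13 = 4*3 + 1
3 = 3*1 + 0
The gcd is 1. Working backward:
1 = 13 − 4·3
1 = −4·29 + 9·13
1 = 9·42 − 13·29
1 = −13·155 + 48·42
1 = 48·1592 − 493·155
1 = −493·4931 + 1527·1592
1 = 1527·31178 − 9655·4931
1 = −9655·191999 + 59457·31178
So 31178·59457 ≡ 1 (mod 191999).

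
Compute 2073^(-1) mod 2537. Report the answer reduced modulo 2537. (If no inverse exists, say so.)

1099

Run Euclid on (2537, 2073):
2537 = 1×2073 + 464
2073 = 4×464 + 217
464 = 2×217 + 30
217 = 7×30 + 7
30 = 4×7 + 2
7 = 3×2 + 1
2 = 2×1 + 0
gcd = 1, so the inverse exists. Back-substitute:
1 = 7 − 3·2
1 = −3·30 + 13·7
1 = 13·217 − 94·30
1 = −94·464 + 201·217
1 = 201·2073 − 898·464
1 = −898·2537 + 1099·2073
So 2073·1099 ≡ 1 (mod 2537).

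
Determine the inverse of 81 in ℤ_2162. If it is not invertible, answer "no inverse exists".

Apply the Euclidean algorithm to 2162 and 81:
2162 = 26·81 + 56
81 = 1·56 + 25
56 = 2·25 + 6
25 = 4·6 + 1
6 = 6·1 + 0
Since gcd(81, 2162) = 1, back-substitute to write 1 as a combination:
1 = 25 − 4·6
1 = −4·56 + 9·25
1 = 9·81 − 13·56
1 = −13·2162 + 347·81
So 81·347 ≡ 1 (mod 2162).

347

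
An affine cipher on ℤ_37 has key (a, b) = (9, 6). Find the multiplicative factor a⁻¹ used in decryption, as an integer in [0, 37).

33

Extended Euclidean algorithm:
37 = 4*9 + 1
9 = 9*1 + 0
gcd = 1, so the inverse exists. Back-substitute:
1 = 37 − 4·9
So 9·(-4) ≡ 1 (mod 37), and -4 ≡ 33 (mod 37).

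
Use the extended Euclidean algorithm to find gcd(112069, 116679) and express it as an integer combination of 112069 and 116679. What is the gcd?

1

Apply Euclid's algorithm to 116679 and 112069:
116679 = 1*112069 + 4610
112069 = 24*4610 + 1429
4610 = 3*1429 + 323
1429 = 4*323 + 137
323 = 2*137 + 49
137 = 2*49 + 39
49 = 1*39 + 10
39 = 3*10 + 9
10 = 1*9 + 1
9 = 9*1 + 0
gcd(112069, 116679) = 1.
Back-substituting:
1 = 10 − 9
1 = −39 + 4·10
1 = 4·49 − 5·39
1 = −5·137 + 14·49
1 = 14·323 − 33·137
1 = −33·1429 + 146·323
1 = 146·4610 − 471·1429
1 = −471·112069 + 11450·4610
1 = 11450·116679 − 11921·112069
So 1 = (11450)·116679 + (-11921)·112069.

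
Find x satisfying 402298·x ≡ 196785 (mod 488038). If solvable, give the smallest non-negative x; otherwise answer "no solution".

gcd(402298, 488038):
488038 = 1*402298 + 85740
402298 = 4*85740 + 59338
85740 = 1*59338 + 26402
59338 = 2*26402 + 6534
26402 = 4*6534 + 266
6534 = 24*266 + 150
266 = 1*150 + 116
150 = 1*116 + 34
116 = 3*34 + 14
34 = 2*14 + 6
14 = 2*6 + 2
6 = 3*2 + 0
gcd = 2, but 2 ∤ 196785, so the congruence has no solution.

no solution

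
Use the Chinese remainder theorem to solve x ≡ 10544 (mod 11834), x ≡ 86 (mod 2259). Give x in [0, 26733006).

Write x = 10544 + 11834·k. Then 11834·k ≡ 86 − 10544 ≡ 837 (mod 2259).
Need 11834⁻¹ mod 2259. Extended Euclid on (2259, 539):
2259 = 4×539 + 103
539 = 5×103 + 24
103 = 4×24 + 7
24 = 3×7 + 3
7 = 2×3 + 1
3 = 3×1 + 0
Back-substitute:
1 = 7 − 2·3
1 = −2·24 + 7·7
1 = 7·103 − 30·24
1 = −30·539 + 157·103
1 = 157·2259 − 658·539
11834⁻¹ ≡ 1601 (mod 2259), so k ≡ 1601·837 ≡ 450 (mod 2259).
x = 10544 + 11834·450 = 5335844.

5335844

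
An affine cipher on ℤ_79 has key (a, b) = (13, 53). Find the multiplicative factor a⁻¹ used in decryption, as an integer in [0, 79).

73

gcd(79, 13) by repeated division:
79 = 6·13 + 1
13 = 13·1 + 0
The gcd is 1. Working backward:
1 = 79 − 6·13
Thus 13·(-6) ≡ 1 (mod 79); reducing, -6 mod 79 = 73.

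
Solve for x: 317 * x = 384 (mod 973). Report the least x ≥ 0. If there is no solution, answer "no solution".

First find gcd(317, 973):
973 = 3×317 + 22
317 = 14×22 + 9
22 = 2×9 + 4
9 = 2×4 + 1
4 = 4×1 + 0
gcd = 1, so a unique solution mod 973 exists.
Back-substitute for the Bézout coefficients:
1 = 9 − 2·4
1 = −2·22 + 5·9
1 = 5·317 − 72·22
1 = −72·973 + 221·317
So 317·(221) ≡ 1 (mod 973), giving 317⁻¹ ≡ 221.
x ≡ 317⁻¹·384 ≡ 221·384 ≡ 213 (mod 973).

213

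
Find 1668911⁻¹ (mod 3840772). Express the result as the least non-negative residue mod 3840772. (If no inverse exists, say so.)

gcd(3840772, 1668911) by repeated division:
3840772 = 2*1668911 + 502950
1668911 = 3*502950 + 160061
502950 = 3*160061 + 22767
160061 = 7*22767 + 692
22767 = 32*692 + 623
692 = 1*623 + 69
623 = 9*69 + 2
69 = 34*2 + 1
2 = 2*1 + 0
Since gcd(1668911, 3840772) = 1, back-substitute to write 1 as a combination:
1 = 69 − 34·2
1 = −34·623 + 307·69
1 = 307·692 − 341·623
1 = −341·22767 + 11219·692
1 = 11219·160061 − 78874·22767
1 = −78874·502950 + 247841·160061
1 = 247841·1668911 − 822397·502950
1 = −822397·3840772 + 1892635·1668911
So 1668911·1892635 ≡ 1 (mod 3840772).

1892635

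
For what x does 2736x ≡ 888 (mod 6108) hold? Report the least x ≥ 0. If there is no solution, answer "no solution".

487

First find gcd(2736, 6108):
6108 = 2·2736 + 636
2736 = 4·636 + 192
636 = 3·192 + 60
192 = 3·60 + 12
60 = 5·12 + 0
gcd = 12 and 12 | 888, so solutions exist. Divide through by 12: 228x ≡ 74 (mod 509).
Now find 228⁻¹ mod 509:
509 = 2×228 + 53
228 = 4×53 + 16
53 = 3×16 + 5
16 = 3×5 + 1
5 = 5×1 + 0
Back-substitute:
1 = 16 − 3·5
1 = −3·53 + 10·16
1 = 10·228 − 43·53
1 = −43·509 + 96·228
So 228⁻¹ ≡ 96 (mod 509).
Then x ≡ 96·74 ≡ 487 (mod 509); the smallest non-negative solution is x = 487.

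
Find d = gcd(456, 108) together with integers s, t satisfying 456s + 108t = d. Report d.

Apply Euclid's algorithm to 456 and 108:
456 = 4*108 + 24
108 = 4*24 + 12
24 = 2*12 + 0
gcd(456, 108) = 12.
Working backward:
12 = 108 − 4·24
12 = −4·456 + 17·108
So 12 = (-4)·456 + (17)·108.

12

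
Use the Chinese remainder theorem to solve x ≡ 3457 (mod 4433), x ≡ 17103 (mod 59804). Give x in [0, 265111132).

Write x = 3457 + 4433·k. Then 4433·k ≡ 17103 − 3457 ≡ 13646 (mod 59804).
Need 4433⁻¹ mod 59804. Extended Euclid on (59804, 4433):
59804 = 13*4433 + 2175
4433 = 2*2175 + 83
2175 = 26*83 + 17
83 = 4*17 + 15
17 = 1*15 + 2
15 = 7*2 + 1
2 = 2*1 + 0
Back-substitute:
1 = 15 − 7·2
1 = −7·17 + 8·15
1 = 8·83 − 39·17
1 = −39·2175 + 1022·83
1 = 1022·4433 − 2083·2175
1 = −2083·59804 + 28101·4433
4433⁻¹ ≡ 28101 (mod 59804), so k ≡ 28101·13646 ≡ 2998 (mod 59804).
x = 3457 + 4433·2998 = 13293591.

13293591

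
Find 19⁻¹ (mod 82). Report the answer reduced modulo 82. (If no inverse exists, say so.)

13

gcd(82, 19) by repeated division:
82 = 4·19 + 6
19 = 3·6 + 1
6 = 6·1 + 0
The gcd is 1. Working backward:
1 = 19 − 3·6
1 = −3·82 + 13·19
So 19·13 ≡ 1 (mod 82).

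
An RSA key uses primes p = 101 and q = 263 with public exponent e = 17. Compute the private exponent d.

φ(n) = (p−1)(q−1) = 100·262 = 26200.
Need d with 17·d ≡ 1 (mod 26200). Apply the extended Euclidean algorithm:
26200 = 1541×17 + 3
17 = 5×3 + 2
3 = 1×2 + 1
2 = 2×1 + 0
Back-substitute:
1 = 3 − 2
1 = −17 + 6·3
1 = 6·26200 − 9247·17
So 17·(-9247) ≡ 1 (mod 26200), hence d ≡ -9247 ≡ 16953 (mod 26200).

16953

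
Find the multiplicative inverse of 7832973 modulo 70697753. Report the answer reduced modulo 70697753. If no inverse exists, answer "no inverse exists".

21229797

Extended Euclidean algorithm:
70697753 = 9*7832973 + 200996
7832973 = 38*200996 + 195125
200996 = 1*195125 + 5871
195125 = 33*5871 + 1382
5871 = 4*1382 + 343
1382 = 4*343 + 10
343 = 34*10 + 3
10 = 3*3 + 1
3 = 3*1 + 0
gcd = 1, so the inverse exists. Back-substitute:
1 = 10 − 3·3
1 = −3·343 + 103·10
1 = 103·1382 − 415·343
1 = −415·5871 + 1763·1382
1 = 1763·195125 − 58594·5871
1 = −58594·200996 + 60357·195125
1 = 60357·7832973 − 2352160·200996
1 = −2352160·70697753 + 21229797·7832973
So 7832973·21229797 ≡ 1 (mod 70697753).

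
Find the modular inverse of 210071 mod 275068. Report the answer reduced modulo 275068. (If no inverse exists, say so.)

53755

Extended Euclidean algorithm:
275068 = 1*210071 + 64997
210071 = 3*64997 + 15080
64997 = 4*15080 + 4677
15080 = 3*4677 + 1049
4677 = 4*1049 + 481
1049 = 2*481 + 87
481 = 5*87 + 46
87 = 1*46 + 41
46 = 1*41 + 5
41 = 8*5 + 1
5 = 5*1 + 0
Since gcd(210071, 275068) = 1, back-substitute to write 1 as a combination:
1 = 41 − 8·5
1 = −8·46 + 9·41
1 = 9·87 − 17·46
1 = −17·481 + 94·87
1 = 94·1049 − 205·481
1 = −205·4677 + 914·1049
1 = 914·15080 − 2947·4677
1 = −2947·64997 + 12702·15080
1 = 12702·210071 − 41053·64997
1 = −41053·275068 + 53755·210071
So 210071·53755 ≡ 1 (mod 275068).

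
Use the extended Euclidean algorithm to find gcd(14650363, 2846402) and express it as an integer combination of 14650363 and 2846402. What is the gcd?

13

Apply Euclid's algorithm to 14650363 and 2846402:
14650363 = 5·2846402 + 418353
2846402 = 6·418353 + 336284
418353 = 1·336284 + 82069
336284 = 4·82069 + 8008
82069 = 10·8008 + 1989
8008 = 4·1989 + 52
1989 = 38·52 + 13
52 = 4·13 + 0
gcd(14650363, 2846402) = 13.
Working backward:
13 = 1989 − 38·52
13 = −38·8008 + 153·1989
13 = 153·82069 − 1568·8008
13 = −1568·336284 + 6425·82069
13 = 6425·418353 − 7993·336284
13 = −7993·2846402 + 54383·418353
13 = 54383·14650363 − 279908·2846402
So 13 = (54383)·14650363 + (-279908)·2846402.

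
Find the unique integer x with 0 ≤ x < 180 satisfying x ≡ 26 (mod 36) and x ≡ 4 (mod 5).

Write x = 26 + 36·k. Then 36·k ≡ 4 − 26 ≡ 3 (mod 5).
Need 36⁻¹ mod 5. Extended Euclid on (5, 1):
5 = 5×1 + 0
36⁻¹ ≡ 1 (mod 5), so k ≡ 1·3 ≡ 3 (mod 5).
x = 26 + 36·3 = 134.

134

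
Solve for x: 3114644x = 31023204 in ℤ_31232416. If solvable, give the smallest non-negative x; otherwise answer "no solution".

4193965

First find gcd(3114644, 31232416):
31232416 = 10×3114644 + 85976
3114644 = 36×85976 + 19508
85976 = 4×19508 + 7944
19508 = 2×7944 + 3620
7944 = 2×3620 + 704
3620 = 5×704 + 100
704 = 7×100 + 4
100 = 25×4 + 0
gcd = 4 and 4 | 31023204, so solutions exist. Divide through by 4: 778661x ≡ 7755801 (mod 7808104).
Now find 778661⁻¹ mod 7808104:
7808104 = 10*778661 + 21494
778661 = 36*21494 + 4877
21494 = 4*4877 + 1986
4877 = 2*1986 + 905
1986 = 2*905 + 176
905 = 5*176 + 25
176 = 7*25 + 1
25 = 25*1 + 0
Back-substitute:
1 = 176 − 7·25
1 = −7·905 + 36·176
1 = 36·1986 − 79·905
1 = −79·4877 + 194·1986
1 = 194·21494 − 855·4877
1 = −855·778661 + 30974·21494
1 = 30974·7808104 − 310595·778661
So 778661·(-310595) ≡ 1 (mod 7808104), i.e. 778661⁻¹ ≡ 7497509.
Then x ≡ 7497509·7755801 ≡ 4193965 (mod 7808104); the smallest non-negative solution is x = 4193965.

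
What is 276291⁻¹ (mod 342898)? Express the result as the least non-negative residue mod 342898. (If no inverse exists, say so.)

326697

Apply the Euclidean algorithm to 342898 and 276291:
342898 = 1×276291 + 66607
276291 = 4×66607 + 9863
66607 = 6×9863 + 7429
9863 = 1×7429 + 2434
7429 = 3×2434 + 127
2434 = 19×127 + 21
127 = 6×21 + 1
21 = 21×1 + 0
gcd = 1, so the inverse exists. Back-substitute:
1 = 127 − 6·21
1 = −6·2434 + 115·127
1 = 115·7429 − 351·2434
1 = −351·9863 + 466·7429
1 = 466·66607 − 3147·9863
1 = −3147·276291 + 13054·66607
1 = 13054·342898 − 16201·276291
So 276291·(-16201) ≡ 1 (mod 342898), and -16201 ≡ 326697 (mod 342898).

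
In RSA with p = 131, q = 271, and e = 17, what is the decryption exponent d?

14453

φ(n) = (p−1)(q−1) = 130·270 = 35100.
Need d with 17·d ≡ 1 (mod 35100). Apply the extended Euclidean algorithm:
35100 = 2064×17 + 12
17 = 1×12 + 5
12 = 2×5 + 2
5 = 2×2 + 1
2 = 2×1 + 0
Back-substitute:
1 = 5 − 2·2
1 = −2·12 + 5·5
1 = 5·17 − 7·12
1 = −7·35100 + 14453·17
So 17·14453 ≡ 1 (mod 35100), hence d = 14453.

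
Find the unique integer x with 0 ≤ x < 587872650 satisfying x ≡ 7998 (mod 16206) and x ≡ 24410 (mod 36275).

10979460

Write x = 7998 + 16206·k. Then 16206·k ≡ 24410 − 7998 ≡ 16412 (mod 36275).
Need 16206⁻¹ mod 36275. Extended Euclid on (36275, 16206):
36275 = 2*16206 + 3863
16206 = 4*3863 + 754
3863 = 5*754 + 93
754 = 8*93 + 10
93 = 9*10 + 3
10 = 3*3 + 1
3 = 3*1 + 0
Back-substitute:
1 = 10 − 3·3
1 = −3·93 + 28·10
1 = 28·754 − 227·93
1 = −227·3863 + 1163·754
1 = 1163·16206 − 4879·3863
1 = −4879·36275 + 10921·16206
16206⁻¹ ≡ 10921 (mod 36275), so k ≡ 10921·16412 ≡ 677 (mod 36275).
x = 7998 + 16206·677 = 10979460.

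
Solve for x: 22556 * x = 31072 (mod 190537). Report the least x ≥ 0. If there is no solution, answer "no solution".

98936

First find gcd(22556, 190537):
190537 = 8·22556 + 10089
22556 = 2·10089 + 2378
10089 = 4·2378 + 577
2378 = 4·577 + 70
577 = 8·70 + 17
70 = 4·17 + 2
17 = 8·2 + 1
2 = 2·1 + 0
gcd = 1, so a unique solution mod 190537 exists.
Back-substitute for the Bézout coefficients:
1 = 17 − 8·2
1 = −8·70 + 33·17
1 = 33·577 − 272·70
1 = −272·2378 + 1121·577
1 = 1121·10089 − 4756·2378
1 = −4756·22556 + 10633·10089
1 = 10633·190537 − 89820·22556
So 22556·(-89820) ≡ 1 (mod 190537), giving 22556⁻¹ ≡ 100717.
x ≡ 22556⁻¹·31072 ≡ 100717·31072 ≡ 98936 (mod 190537).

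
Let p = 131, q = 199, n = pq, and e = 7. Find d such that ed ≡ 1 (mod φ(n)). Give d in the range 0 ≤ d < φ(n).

22063

φ(n) = (p−1)(q−1) = 130·198 = 25740.
Need d with 7·d ≡ 1 (mod 25740). Apply the extended Euclidean algorithm:
25740 = 3677*7 + 1
7 = 7*1 + 0
Back-substitute:
1 = 25740 − 3677·7
So 7·(-3677) ≡ 1 (mod 25740), hence d ≡ -3677 ≡ 22063 (mod 25740).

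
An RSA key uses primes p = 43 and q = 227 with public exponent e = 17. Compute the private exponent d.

φ(n) = (p−1)(q−1) = 42·226 = 9492.
Need d with 17·d ≡ 1 (mod 9492). Apply the extended Euclidean algorithm:
9492 = 558·17 + 6
17 = 2·6 + 5
6 = 1·5 + 1
5 = 5·1 + 0
Back-substitute:
1 = 6 − 5
1 = −17 + 3·6
1 = 3·9492 − 1675·17
So 17·(-1675) ≡ 1 (mod 9492), hence d ≡ -1675 ≡ 7817 (mod 9492).

7817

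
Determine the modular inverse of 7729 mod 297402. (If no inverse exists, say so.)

238645

Apply the Euclidean algorithm to 297402 and 7729:
297402 = 38×7729 + 3700
7729 = 2×3700 + 329
3700 = 11×329 + 81
329 = 4×81 + 5
81 = 16×5 + 1
5 = 5×1 + 0
The gcd is 1. Working backward:
1 = 81 − 16·5
1 = −16·329 + 65·81
1 = 65·3700 − 731·329
1 = −731·7729 + 1527·3700
1 = 1527·297402 − 58757·7729
Hence 7729⁻¹ ≡ -58757 ≡ 238645 (mod 297402).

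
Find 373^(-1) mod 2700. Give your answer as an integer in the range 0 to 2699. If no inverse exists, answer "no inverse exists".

Extended Euclidean algorithm:
2700 = 7·373 + 89
373 = 4·89 + 17
89 = 5·17 + 4
17 = 4·4 + 1
4 = 4·1 + 0
The gcd is 1. Working backward:
1 = 17 − 4·4
1 = −4·89 + 21·17
1 = 21·373 − 88·89
1 = −88·2700 + 637·373
So 373·637 ≡ 1 (mod 2700).

637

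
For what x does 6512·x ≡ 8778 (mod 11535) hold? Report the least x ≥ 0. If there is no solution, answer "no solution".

5574

First find gcd(6512, 11535):
11535 = 1*6512 + 5023
6512 = 1*5023 + 1489
5023 = 3*1489 + 556
1489 = 2*556 + 377
556 = 1*377 + 179
377 = 2*179 + 19
179 = 9*19 + 8
19 = 2*8 + 3
8 = 2*3 + 2
3 = 1*2 + 1
2 = 2*1 + 0
gcd = 1, so a unique solution mod 11535 exists.
Back-substitute for the Bézout coefficients:
1 = 3 − 2
1 = −8 + 3·3
1 = 3·19 − 7·8
1 = −7·179 + 66·19
1 = 66·377 − 139·179
1 = −139·556 + 205·377
1 = 205·1489 − 549·556
1 = −549·5023 + 1852·1489
1 = 1852·6512 − 2401·5023
1 = −2401·11535 + 4253·6512
So 6512·(4253) ≡ 1 (mod 11535), giving 6512⁻¹ ≡ 4253.
x ≡ 6512⁻¹·8778 ≡ 4253·8778 ≡ 5574 (mod 11535).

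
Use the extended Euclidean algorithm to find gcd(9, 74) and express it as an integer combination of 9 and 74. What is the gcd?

1

Apply Euclid's algorithm to 74 and 9:
74 = 8*9 + 2
9 = 4*2 + 1
2 = 2*1 + 0
gcd(9, 74) = 1.
Express as a combination:
1 = 9 − 4·2
1 = −4·74 + 33·9
So 1 = (-4)·74 + (33)·9.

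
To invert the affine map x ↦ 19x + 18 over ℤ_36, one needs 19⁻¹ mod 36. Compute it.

19

Run Euclid on (36, 19):
36 = 1*19 + 17
19 = 1*17 + 2
17 = 8*2 + 1
2 = 2*1 + 0
gcd = 1, so the inverse exists. Back-substitute:
1 = 17 − 8·2
1 = −8·19 + 9·17
1 = 9·36 − 17·19
Thus 19·(-17) ≡ 1 (mod 36); reducing, -17 mod 36 = 19.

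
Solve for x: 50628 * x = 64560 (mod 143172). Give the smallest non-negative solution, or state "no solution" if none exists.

9028

First find gcd(50628, 143172):
143172 = 2·50628 + 41916
50628 = 1·41916 + 8712
41916 = 4·8712 + 7068
8712 = 1·7068 + 1644
7068 = 4·1644 + 492
1644 = 3·492 + 168
492 = 2·168 + 156
168 = 1·156 + 12
156 = 13·12 + 0
gcd = 12 and 12 | 64560, so solutions exist. Divide through by 12: 4219x ≡ 5380 (mod 11931).
Now find 4219⁻¹ mod 11931:
11931 = 2·4219 + 3493
4219 = 1·3493 + 726
3493 = 4·726 + 589
726 = 1·589 + 137
589 = 4·137 + 41
137 = 3·41 + 14
41 = 2·14 + 13
14 = 1·13 + 1
13 = 13·1 + 0
Back-substitute:
1 = 14 − 13
1 = −41 + 3·14
1 = 3·137 − 10·41
1 = −10·589 + 43·137
1 = 43·726 − 53·589
1 = −53·3493 + 255·726
1 = 255·4219 − 308·3493
1 = −308·11931 + 871·4219
So 4219⁻¹ ≡ 871 (mod 11931).
Then x ≡ 871·5380 ≡ 9028 (mod 11931); the smallest non-negative solution is x = 9028.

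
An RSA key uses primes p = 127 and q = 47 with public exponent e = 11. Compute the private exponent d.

527

φ(n) = (p−1)(q−1) = 126·46 = 5796.
Need d with 11·d ≡ 1 (mod 5796). Apply the extended Euclidean algorithm:
5796 = 526*11 + 10
11 = 1*10 + 1
10 = 10*1 + 0
Back-substitute:
1 = 11 − 10
1 = −5796 + 527·11
So 11·527 ≡ 1 (mod 5796), hence d = 527.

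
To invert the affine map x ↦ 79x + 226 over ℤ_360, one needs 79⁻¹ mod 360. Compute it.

Apply the Euclidean algorithm to 360 and 79:
360 = 4×79 + 44
79 = 1×44 + 35
44 = 1×35 + 9
35 = 3×9 + 8
9 = 1×8 + 1
8 = 8×1 + 0
gcd = 1, so the inverse exists. Back-substitute:
1 = 9 − 8
1 = −35 + 4·9
1 = 4·44 − 5·35
1 = −5·79 + 9·44
1 = 9·360 − 41·79
Hence 79⁻¹ ≡ -41 ≡ 319 (mod 360).

319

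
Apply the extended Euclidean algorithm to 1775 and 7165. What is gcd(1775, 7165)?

5

Repeated division:
7165 = 4·1775 + 65
1775 = 27·65 + 20
65 = 3·20 + 5
20 = 4·5 + 0
gcd(1775, 7165) = 5.
Working backward:
5 = 65 − 3·20
5 = −3·1775 + 82·65
5 = 82·7165 − 331·1775
So 5 = (82)·7165 + (-331)·1775.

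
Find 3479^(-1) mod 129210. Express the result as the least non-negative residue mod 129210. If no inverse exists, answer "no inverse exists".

Run Euclid on (129210, 3479):
129210 = 37×3479 + 487
3479 = 7×487 + 70
487 = 6×70 + 67
70 = 1×67 + 3
67 = 22×3 + 1
3 = 3×1 + 0
Since gcd(3479, 129210) = 1, back-substitute to write 1 as a combination:
1 = 67 − 22·3
1 = −22·70 + 23·67
1 = 23·487 − 160·70
1 = −160·3479 + 1143·487
1 = 1143·129210 − 42451·3479
Hence 3479⁻¹ ≡ -42451 ≡ 86759 (mod 129210).

86759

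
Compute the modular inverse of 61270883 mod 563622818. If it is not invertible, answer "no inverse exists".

484473147

Extended Euclidean algorithm:
563622818 = 9·61270883 + 12184871
61270883 = 5·12184871 + 346528
12184871 = 35·346528 + 56391
346528 = 6·56391 + 8182
56391 = 6·8182 + 7299
8182 = 1·7299 + 883
7299 = 8·883 + 235
883 = 3·235 + 178
235 = 1·178 + 57
178 = 3·57 + 7
57 = 8·7 + 1
7 = 7·1 + 0
The gcd is 1. Working backward:
1 = 57 − 8·7
1 = −8·178 + 25·57
1 = 25·235 − 33·178
1 = −33·883 + 124·235
1 = 124·7299 − 1025·883
1 = −1025·8182 + 1149·7299
1 = 1149·56391 − 7919·8182
1 = −7919·346528 + 48663·56391
1 = 48663·12184871 − 1711124·346528
1 = −1711124·61270883 + 8604283·12184871
1 = 8604283·563622818 − 79149671·61270883
Hence 61270883⁻¹ ≡ -79149671 ≡ 484473147 (mod 563622818).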